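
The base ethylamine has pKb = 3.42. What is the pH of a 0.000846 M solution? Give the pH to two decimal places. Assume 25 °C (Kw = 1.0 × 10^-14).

pH = 10.61

C2H5NH2 + H2O ⇌ C2H5NH3+ + OH-
Kb = 10^(−3.42) = 3.80 × 10^-4
Kb = [OH-]²/(0.000846 − [OH-]) = 3.80 × 10^-4
The 5% rule fails; solving [OH-]² + Kb·[OH-] − Kb·C₀ = 0 exactly:
[OH-] = [−0.00038 + √(0.00038² + 1.29e-06)]/2 = 4.08 × 10^-4 M
pOH = −log(4.08 × 10^-4) = 3.39; pH = 14.00 − 3.39 = 10.61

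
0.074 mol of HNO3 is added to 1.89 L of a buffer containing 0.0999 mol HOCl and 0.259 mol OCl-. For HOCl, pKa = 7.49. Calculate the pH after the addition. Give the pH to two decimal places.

pH = 7.52

After neutralization: n(HOCl) = 0.174 mol, n(OCl-) = 0.185 mol.
pH = pKa + log([A⁻]/[HA]) = 7.49 + log(0.185/0.174) = 7.49 +0.027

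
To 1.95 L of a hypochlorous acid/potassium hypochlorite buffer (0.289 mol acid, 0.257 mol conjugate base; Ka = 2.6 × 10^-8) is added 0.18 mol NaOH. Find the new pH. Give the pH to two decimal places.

After neutralization: n(HOCl) = 0.109 mol, n(OCl-) = 0.437 mol.
pKa = −log(2.6 × 10^-8) = 7.585
pH = pKa + log([A⁻]/[HA]) = 7.585 + log(0.437/0.109) = 7.585 +0.603

pH = 8.19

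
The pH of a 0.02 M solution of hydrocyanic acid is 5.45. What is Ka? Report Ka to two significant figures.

[H+] = 10^(-5.45) = 3.55 × 10^-6 M
At equilibrium [HA] = 0.02 − 3.55 × 10^-6 = 2.00 × 10^-2 M
Ka = [H+][A-]/[HA] = (3.55 × 10^-6)² / 2.00 × 10^-2 = 6.3 × 10^-10

Ka = 6.3 × 10^-10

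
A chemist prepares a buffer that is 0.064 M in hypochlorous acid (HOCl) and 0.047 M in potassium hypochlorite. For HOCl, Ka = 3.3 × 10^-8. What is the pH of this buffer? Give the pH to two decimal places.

pKa = −log(3.3 × 10^-8) = 7.481
Henderson–Hasselbalch: pH = pKa + log([OCl-]/[HOCl]) = 7.481 + log(0.047/0.064)
pH = 7.481 + (-0.134) = 7.35

pH = 7.35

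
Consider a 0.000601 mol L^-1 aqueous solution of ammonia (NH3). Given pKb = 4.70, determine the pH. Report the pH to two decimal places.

NH3 + H2O ⇌ NH4+ + OH-
Kb = 10^(−4.70) = 2.00 × 10^-5
Kb = [OH-]²/(0.000601 − [OH-]) = 2.00 × 10^-5
[OH-] is not negligible relative to C₀; solve [OH-]² + 2e-05·[OH-] − 1.2e-08 = 0.
[OH-] = [−2e-05 + √(2e-05² + 4.81e-08)]/2 = 1.00 × 10^-4 M
pOH = −log(1.00 × 10^-4) = 4.00; pH = 14.00 − 4.00 = 10.00

pH = 10.00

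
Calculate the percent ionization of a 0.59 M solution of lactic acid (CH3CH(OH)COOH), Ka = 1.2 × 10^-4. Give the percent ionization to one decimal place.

CH3CH(OH)COOH ⇌ CH3CH(OH)COO- + H+; let x = [H+] at equilibrium.
x ≈ √(Ka·C₀) = √(1.2 × 10^-4 × 0.59) = 8.41 × 10^-3 M
Fraction ionized = 8.41 × 10^-3 / 0.59 = 0.0143 → 1.4%

1.4%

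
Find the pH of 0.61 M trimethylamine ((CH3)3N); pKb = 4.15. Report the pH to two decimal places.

(CH3)3N + H2O ⇌ (CH3)3NH+ + OH-
Kb = 10^(−4.15) = 7.08 × 10^-5
From the ICE table, Kb = x²/(0.61 − x) = 7.08 × 10^-5.
Neglecting x in the denominator: x = √(7.08 × 10^-5 × 0.61) = 6.57 × 10^-3 M
pOH = 2.18, so pH = 14.00 − pOH = 11.82

pH = 11.82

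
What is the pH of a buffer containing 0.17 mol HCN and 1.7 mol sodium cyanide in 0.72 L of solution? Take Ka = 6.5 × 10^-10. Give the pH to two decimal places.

pH = 10.19

pKa = −log(6.5 × 10^-10) = 9.187
Using pH = pKa + log([base]/[acid]) with [base]/[acid] = 1.7/0.17:
pH = 9.187 + (+1.000) = 10.19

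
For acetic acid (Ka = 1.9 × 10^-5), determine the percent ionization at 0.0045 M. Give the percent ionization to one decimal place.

6.3%

CH3COOH ⇌ CH3COO- + H+; let x = [H+] at equilibrium.
Solve x² + 1.9e-05x − 8.55e-08 = 0 → x = 2.83 × 10^-4 M
Fraction ionized = 2.83 × 10^-4 / 0.0045 = 0.0629 → 6.3%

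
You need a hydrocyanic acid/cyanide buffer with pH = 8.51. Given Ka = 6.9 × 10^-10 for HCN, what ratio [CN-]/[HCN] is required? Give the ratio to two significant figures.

ratio = 0.22

pKa = -log(6.9 × 10^-10) = 9.161
pH = pKa + log(r) ⇒ log(r) = 8.51 − 9.161 = -0.651
r = [CN-]/[HCN] = 10^(-0.651) = 0.223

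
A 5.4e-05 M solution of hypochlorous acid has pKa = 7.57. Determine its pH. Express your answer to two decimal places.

HOCl ⇌ OCl- + H+
Ka = 10^(−7.57) = 2.69 × 10^-8
Let x = [H+] at equilibrium. Ka = x²/(5.4e-05 − x).
Since Ka ≪ C₀, x ≈ √(Ka·C₀) = 1.21 × 10^-6 M.
Check: 2.2% ionized — well under 5%, approximation valid.
pH = −log(1.21 × 10^-6) = 5.92

pH = 5.92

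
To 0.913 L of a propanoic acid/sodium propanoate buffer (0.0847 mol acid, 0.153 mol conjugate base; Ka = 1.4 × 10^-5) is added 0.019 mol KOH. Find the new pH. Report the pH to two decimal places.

pH = 5.27

OH- converts CH3CH2COOH to CH3CH2COO-: CH3CH2COOH → 0.0657 mol, CH3CH2COO- → 0.172 mol.
pKa = −log(1.4 × 10^-5) = 4.854
Henderson–Hasselbalch with mole ratio 0.172/0.0657: pH = 4.854 + (+0.418)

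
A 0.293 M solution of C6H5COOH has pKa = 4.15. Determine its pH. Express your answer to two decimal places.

pH = 2.34

C6H5COOH ⇌ C6H5COO- + H+
Ka = 10^(−4.15) = 7.08 × 10^-5
Ka = x²/(0.293 − x) = 7.08 × 10^-5
Since Ka ≪ C₀, x ≈ √(Ka·C₀) = 4.55 × 10^-3 M.
Check: 1.6% ionized — well under 5%, approximation valid.
pH = −log(4.55 × 10^-3) = 2.34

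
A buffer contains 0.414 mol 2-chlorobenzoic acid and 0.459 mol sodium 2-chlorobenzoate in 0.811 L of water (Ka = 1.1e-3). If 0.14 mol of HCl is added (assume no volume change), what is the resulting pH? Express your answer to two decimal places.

After neutralization: n(ClC6H4COOH) = 0.554 mol, n(ClC6H4COO-) = 0.319 mol.
pKa = −log(1.1 × 10^-3) = 2.959
Henderson–Hasselbalch with mole ratio 0.319/0.554: pH = 2.959 + (-0.240)

pH = 2.72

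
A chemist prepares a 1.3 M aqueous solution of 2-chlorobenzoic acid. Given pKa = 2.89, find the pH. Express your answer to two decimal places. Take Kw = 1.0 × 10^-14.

pH = 1.39

ClC6H4COOH ⇌ ClC6H4COO- + H+
Ka = 10^(−2.89) = 1.29 × 10^-3
Ka = x²/(1.3 − x) = 1.29 × 10^-3
Assume x ≪ 1.3: x ≈ √(1.29 × 10^-3 × 1.3) = 4.10 × 10^-2 M
Check: 3.2% ionized — well under 5%, approximation valid.
pH = −log(4.10 × 10^-2) = 1.39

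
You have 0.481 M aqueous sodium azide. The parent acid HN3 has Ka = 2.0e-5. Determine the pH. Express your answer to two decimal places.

pH = 9.19

N3- is the conjugate base of the weak acid HN3.
Kb = Kw/Ka = 1.0×10^-14 / 2.0 × 10^-5 = 5.00 × 10^-10
Kb = x²/(0.481 − x) = 5.00 × 10^-10
Since Kb ≪ C₀, x ≈ √(Kb·C₀) = 1.55 × 10^-5 M.
Check: 0.0032% ionized — well under 5%, approximation valid.
pOH = −log(1.55 × 10^-5) = 4.81; pH = 14.00 − 4.81 = 9.19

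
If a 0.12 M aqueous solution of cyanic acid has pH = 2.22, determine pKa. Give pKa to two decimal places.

[H+] = 10^(-2.22) = 6.03 × 10^-3 M
At equilibrium [HA] = 0.12 − 6.03 × 10^-3 = 1.14 × 10^-1 M
Ka = [H+][A-]/[HA] = (6.03 × 10^-3)² / 1.14 × 10^-1 = 3.19 × 10^-4
pKa = -log(3.19 × 10^-4) = 3.50

pKa = 3.50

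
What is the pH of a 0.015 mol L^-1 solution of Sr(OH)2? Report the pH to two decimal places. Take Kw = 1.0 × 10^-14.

Sr(OH)2 is a strong base (each formula unit releases 2 OH-); [OH-] = 0.03 M.
pOH = -log(0.03) = 1.52
pH = 14.00 - 1.52 = 12.48

pH = 12.48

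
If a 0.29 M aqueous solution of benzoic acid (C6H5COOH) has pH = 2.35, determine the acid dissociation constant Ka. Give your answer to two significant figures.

Ka = 7.0 × 10^-5

[H+] = 10^(-2.35) = 4.47 × 10^-3 M
At equilibrium [HA] = 0.29 − 4.47 × 10^-3 = 2.86 × 10^-1 M
Ka = [H+][A-]/[HA] = (4.47 × 10^-3)² / 2.86 × 10^-1 = 7.0 × 10^-5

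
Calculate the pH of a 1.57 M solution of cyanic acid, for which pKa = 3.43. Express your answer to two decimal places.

pH = 1.62

HOCN ⇌ OCN- + H+
Ka = 10^(−3.43) = 3.72 × 10^-4
From the ICE table, Ka = [H+]²/(1.57 − [H+]) = 3.72 × 10^-4.
Since Ka ≪ C₀, [H+] ≈ √(Ka·C₀) = 2.42 × 10^-2 M.
pH = −log[H+] = −log(2.42 × 10^-2) = 1.62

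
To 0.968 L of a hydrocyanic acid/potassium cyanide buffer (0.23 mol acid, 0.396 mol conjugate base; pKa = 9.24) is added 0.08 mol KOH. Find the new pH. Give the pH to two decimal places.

OH- converts HCN to CN-: HCN → 0.15 mol, CN- → 0.476 mol.
pH = pKa + log(n_CN-/n_HCN) = 9.24 + log(0.476/0.15) = 9.24 + (+0.502)

pH = 9.74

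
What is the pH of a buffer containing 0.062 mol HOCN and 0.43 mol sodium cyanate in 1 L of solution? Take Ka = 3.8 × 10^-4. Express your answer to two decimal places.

pKa = −log(3.8 × 10^-4) = 3.420
pH = pKa + log([A⁻]/[HA]) = 3.420 + log(0.43/0.062)
pH = 3.420 + (+0.841) = 4.26

pH = 4.26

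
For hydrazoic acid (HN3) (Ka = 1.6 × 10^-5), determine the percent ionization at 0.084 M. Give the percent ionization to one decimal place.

HN3 ⇌ N3- + H+; let x = [H+] at equilibrium.
x ≈ √(Ka·C₀) = √(1.6 × 10^-5 × 0.084) = 1.16 × 10^-3 M
% ionization = x/C₀ × 100% = 1.16 × 10^-3/0.084 × 100% = 1.4%

1.4%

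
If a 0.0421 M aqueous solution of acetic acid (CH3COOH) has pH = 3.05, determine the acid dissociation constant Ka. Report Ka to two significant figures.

[H+] = 10^(-3.05) = 8.91 × 10^-4 M
At equilibrium [HA] = 0.0421 − 8.91 × 10^-4 = 4.12 × 10^-2 M
Ka = [H+][A-]/[HA] = (8.91 × 10^-4)² / 4.12 × 10^-2 = 1.9 × 10^-5

Ka = 1.9 × 10^-5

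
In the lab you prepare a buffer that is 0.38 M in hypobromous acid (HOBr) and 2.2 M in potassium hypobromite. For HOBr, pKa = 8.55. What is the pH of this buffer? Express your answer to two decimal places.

pH = 9.31

Henderson–Hasselbalch: pH = pKa + log([OBr-]/[HOBr]) = 8.55 + log(2.2/0.38)
pH = 8.55 + (+0.763) = 9.31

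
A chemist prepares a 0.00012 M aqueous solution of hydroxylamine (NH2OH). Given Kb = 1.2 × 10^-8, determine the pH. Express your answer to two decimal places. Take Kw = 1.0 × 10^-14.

pH = 8.08

NH2OH + H2O ⇌ NH3OH+ + OH-
Kb = [OH-]²/(0.00012 − [OH-]) = 1.2 × 10^-8
Assume [OH-] ≪ 0.00012: [OH-] ≈ √(1.2 × 10^-8 × 0.00012) = 1.20 × 10^-6 M
Check: 1% ionized — well under 5%, approximation valid.
pOH = 5.92, so pH = 14.00 − pOH = 8.08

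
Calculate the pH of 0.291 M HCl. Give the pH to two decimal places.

HCl is a strong acid and dissociates completely, so [H+] = 0.291 M.
pH = -log(0.291) = 0.54

pH = 0.54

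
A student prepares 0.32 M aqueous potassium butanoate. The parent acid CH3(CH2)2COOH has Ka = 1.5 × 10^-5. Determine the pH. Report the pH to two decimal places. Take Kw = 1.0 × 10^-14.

pH = 9.16

CH3(CH2)2COO- is the conjugate base of the weak acid CH3(CH2)2COOH.
Kb = Kw/Ka = 1.0×10^-14 / 1.5 × 10^-5 = 6.67 × 10^-10
From the ICE table, Kb = [OH-]²/(0.32 − [OH-]) = 6.67 × 10^-10.
Neglecting [OH-] in the denominator: [OH-] = √(6.67 × 10^-10 × 0.32) = 1.46 × 10^-5 M
pOH = 4.84, so pH = 14.00 − pOH = 9.16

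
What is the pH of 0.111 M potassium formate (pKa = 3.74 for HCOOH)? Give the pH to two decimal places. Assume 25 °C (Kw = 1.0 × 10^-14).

pH = 8.39

HCOO- is the conjugate base of the weak acid HCOOH.
Ka = 10^(−3.74) = 1.82 × 10^-4
Kb = Kw/Ka = 1.0×10^-14 / 1.82 × 10^-4 = 5.49 × 10^-11
Kb = x²/(0.111 − x) = 5.49 × 10^-11
Neglecting x in the denominator: x = √(5.49 × 10^-11 × 0.111) = 2.47 × 10^-6 M
Check: 0.0022% ionized — well under 5%, approximation valid.
pOH = −log(2.47 × 10^-6) = 5.61; pH = 14.00 − 5.61 = 8.39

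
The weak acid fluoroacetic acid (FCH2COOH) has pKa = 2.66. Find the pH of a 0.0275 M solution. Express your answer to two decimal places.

FCH2COOH ⇌ FCH2COO- + H+
Ka = 10^(−2.66) = 2.19 × 10^-3
Ka = [H+]²/(0.0275 − [H+]) = 2.19 × 10^-3
[H+] is not negligible relative to C₀; solve [H+]² + 0.00219·[H+] − 6.02e-05 = 0.
[H+] = (−Ka + √(Ka² + 4·Ka·C₀))/2 = 6.74 × 10^-3 M
pH = −log[H+] = −log(6.74 × 10^-3) = 2.17

pH = 2.17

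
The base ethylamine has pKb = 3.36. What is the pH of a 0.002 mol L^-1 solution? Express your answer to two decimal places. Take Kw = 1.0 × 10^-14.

pH = 10.87

C2H5NH2 + H2O ⇌ C2H5NH3+ + OH-
Kb = 10^(−3.36) = 4.37 × 10^-4
Let x = [OH-] at equilibrium. Kb = x²/(0.002 − x).
The 5% rule fails; solving x² + Kb·x − Kb·C₀ = 0 exactly:
x = [−0.000437 + √(0.000437² + 3.5e-06)]/2 = 7.42 × 10^-4 M
pOH = 3.13, so pH = 14.00 − pOH = 10.87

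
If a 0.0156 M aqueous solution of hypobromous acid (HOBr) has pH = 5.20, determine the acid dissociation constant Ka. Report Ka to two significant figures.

[H+] = 10^(-5.20) = 6.31 × 10^-6 M
At equilibrium [HA] = 0.0156 − 6.31 × 10^-6 = 1.56 × 10^-2 M
Ka = [H+][A-]/[HA] = (6.31 × 10^-6)² / 1.56 × 10^-2 = 2.6 × 10^-9

Ka = 2.6 × 10^-9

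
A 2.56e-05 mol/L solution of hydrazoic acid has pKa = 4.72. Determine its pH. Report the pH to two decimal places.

pH = 4.84

HN3 ⇌ N3- + H+
Ka = 10^(−4.72) = 1.91 × 10^-5
From the ICE table, Ka = [H+]²/(2.56e-05 − [H+]) = 1.91 × 10^-5.
[H+] is not negligible relative to C₀; solve [H+]² + 1.91e-05·[H+] − 4.89e-10 = 0.
[H+] = [−1.91e-05 + √(1.91e-05² + 1.96e-09)]/2 = 1.45 × 10^-5 M
pH = −log(1.45 × 10^-5) = 4.84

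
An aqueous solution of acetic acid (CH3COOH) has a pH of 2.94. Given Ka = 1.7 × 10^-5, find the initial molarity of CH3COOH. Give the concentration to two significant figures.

C₀ = 7.9 × 10^-2 M

[H+] = 10^(-2.94) = 1.15 × 10^-3 M = x
Ka = x²/(C₀ − x) ⇒ C₀ = x + x²/Ka
C₀ = 1.15 × 10^-3 + (1.15 × 10^-3)²/(1.7 × 10^-5) = 7.89 × 10^-2 M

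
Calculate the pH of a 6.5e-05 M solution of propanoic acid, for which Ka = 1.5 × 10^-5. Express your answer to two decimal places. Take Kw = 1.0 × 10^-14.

pH = 4.61

CH3CH2COOH ⇌ CH3CH2COO- + H+
From the ICE table, Ka = [H+]²/(6.5e-05 − [H+]) = 1.5 × 10^-5.
[H+] is not negligible relative to C₀; solve [H+]² + 1.5e-05·[H+] − 9.75e-10 = 0.
[H+] = [−1.5e-05 + √(1.5e-05² + 3.9e-09)]/2 = 2.46 × 10^-5 M
pH = −log(2.46 × 10^-5) = 4.61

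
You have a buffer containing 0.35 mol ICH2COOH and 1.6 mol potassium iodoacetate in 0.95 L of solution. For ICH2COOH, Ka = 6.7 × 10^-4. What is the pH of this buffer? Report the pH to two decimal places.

pKa = −log(6.7 × 10^-4) = 3.174
Henderson–Hasselbalch: pH = pKa + log([ICH2COO-]/[ICH2COOH]) = 3.174 + log(1.6/0.35)
pH = 3.174 + (+0.660) = 3.83

pH = 3.83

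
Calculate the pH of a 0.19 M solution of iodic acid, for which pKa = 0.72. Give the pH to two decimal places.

pH = 0.93

HIO3 ⇌ IO3- + H+
Ka = 10^(−0.72) = 1.91 × 10^-1
Ka = [H+]²/(0.19 − [H+]) = 1.91 × 10^-1
The 5% rule fails; solving [H+]² + Ka·[H+] − Ka·C₀ = 0 exactly:
[H+] = [−0.191 + √(0.191² + 0.145)]/2 = 1.18 × 10^-1 M
pH = −log(1.18 × 10^-1) = 0.93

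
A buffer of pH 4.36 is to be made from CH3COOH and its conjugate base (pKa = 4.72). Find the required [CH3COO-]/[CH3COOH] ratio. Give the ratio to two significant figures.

pH = pKa + log(r) ⇒ log(r) = 4.36 − 4.72 = -0.36
r = [CH3COO-]/[CH3COOH] = 10^(-0.36) = 0.437

ratio = 0.44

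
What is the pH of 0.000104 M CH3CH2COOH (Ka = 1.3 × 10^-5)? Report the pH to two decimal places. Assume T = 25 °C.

pH = 4.51

CH3CH2COOH ⇌ CH3CH2COO- + H+
From the ICE table, Ka = [H+]²/(0.000104 − [H+]) = 1.3 × 10^-5.
The 5% rule fails; solving [H+]² + Ka·[H+] − Ka·C₀ = 0 exactly:
[H+] = (−Ka + √(Ka² + 4·Ka·C₀))/2 = 3.08 × 10^-5 M
pH = −log[H+] = −log(3.08 × 10^-5) = 4.51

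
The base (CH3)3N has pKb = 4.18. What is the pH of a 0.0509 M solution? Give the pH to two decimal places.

pH = 11.26

(CH3)3N + H2O ⇌ (CH3)3NH+ + OH-
Kb = 10^(−4.18) = 6.61 × 10^-5
Kb = [OH-]²/(0.0509 − [OH-]) = 6.61 × 10^-5
Neglecting [OH-] in the denominator: [OH-] = √(6.61 × 10^-5 × 0.0509) = 1.83 × 10^-3 M
pOH = −log(1.83 × 10^-3) = 2.74; pH = 14.00 − 2.74 = 11.26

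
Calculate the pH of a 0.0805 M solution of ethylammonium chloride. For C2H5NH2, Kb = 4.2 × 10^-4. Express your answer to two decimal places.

C2H5NH3+ is the conjugate acid of the weak base C2H5NH2.
Ka = Kw/Kb = 1.0×10^-14 / 4.2 × 10^-4 = 2.38 × 10^-11
From the ICE table, Ka = [H+]²/(0.0805 − [H+]) = 2.38 × 10^-11.
Neglecting [H+] in the denominator: [H+] = √(2.38 × 10^-11 × 0.0805) = 1.38 × 10^-6 M
pH = −log[H+] = −log(1.38 × 10^-6) = 5.86

pH = 5.86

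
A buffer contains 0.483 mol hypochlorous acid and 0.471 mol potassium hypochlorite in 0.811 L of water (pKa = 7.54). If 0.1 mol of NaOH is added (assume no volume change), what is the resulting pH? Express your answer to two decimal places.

OH- converts HOCl to OCl-: HOCl → 0.383 mol, OCl- → 0.571 mol.
Henderson–Hasselbalch with mole ratio 0.571/0.383: pH = 7.54 + (+0.173)

pH = 7.71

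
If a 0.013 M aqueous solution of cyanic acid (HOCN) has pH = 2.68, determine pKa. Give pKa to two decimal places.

pKa = 3.40

[H+] = 10^(-2.68) = 2.09 × 10^-3 M
At equilibrium [HA] = 0.013 − 2.09 × 10^-3 = 1.09 × 10^-2 M
Ka = [H+][A-]/[HA] = (2.09 × 10^-3)² / 1.09 × 10^-2 = 4.01 × 10^-4
pKa = -log(4.01 × 10^-4) = 3.40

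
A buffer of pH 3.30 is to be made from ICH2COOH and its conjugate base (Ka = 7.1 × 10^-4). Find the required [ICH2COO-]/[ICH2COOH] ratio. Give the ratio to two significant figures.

pKa = -log(7.1 × 10^-4) = 3.149
pH = pKa + log(r) ⇒ log(r) = 3.30 − 3.149 = +0.151
r = [ICH2COO-]/[ICH2COOH] = 10^(+0.151) = 1.42

ratio = 1.4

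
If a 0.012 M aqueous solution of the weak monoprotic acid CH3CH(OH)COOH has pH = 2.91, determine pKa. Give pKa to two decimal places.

[H+] = 10^(-2.91) = 1.23 × 10^-3 M
At equilibrium [HA] = 0.012 − 1.23 × 10^-3 = 1.08 × 10^-2 M
Ka = [H+][A-]/[HA] = (1.23 × 10^-3)² / 1.08 × 10^-2 = 1.40 × 10^-4
pKa = -log(1.40 × 10^-4) = 3.85

pKa = 3.85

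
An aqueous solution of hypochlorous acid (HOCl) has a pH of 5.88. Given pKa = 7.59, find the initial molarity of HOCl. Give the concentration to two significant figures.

C₀ = 6.9 × 10^-5 M

[H+] = 10^(-5.88) = 1.32 × 10^-6 M = x
Ka = 10^(−7.59) = 2.57 × 10^-8
Ka = x²/(C₀ − x) ⇒ C₀ = x + x²/Ka
C₀ = 1.32 × 10^-6 + (1.32 × 10^-6)²/(2.57 × 10^-8) = 6.91 × 10^-5 M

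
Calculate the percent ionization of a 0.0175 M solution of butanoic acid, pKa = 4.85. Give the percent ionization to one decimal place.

CH3(CH2)2COOH ⇌ CH3(CH2)2COO- + H+; let x = [H+] at equilibrium.
Ka = 10^(−4.85) = 1.41 × 10^-5
x ≈ √(Ka·C₀) = √(1.41 × 10^-5 × 0.0175) = 4.97 × 10^-4 M
Fraction ionized = 4.97 × 10^-4 / 0.0175 = 0.0284 → 2.8%

2.8%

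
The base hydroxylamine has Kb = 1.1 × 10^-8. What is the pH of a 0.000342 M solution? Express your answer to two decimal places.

NH2OH + H2O ⇌ NH3OH+ + OH-
Let x = [OH-] at equilibrium. Kb = x²/(0.000342 − x).
Since Kb ≪ C₀, x ≈ √(Kb·C₀) = 1.94 × 10^-6 M.
Check: 0.57% ionized — well under 5%, approximation valid.
pOH = −log(1.94 × 10^-6) = 5.71; pH = 14.00 − 5.71 = 8.29

pH = 8.29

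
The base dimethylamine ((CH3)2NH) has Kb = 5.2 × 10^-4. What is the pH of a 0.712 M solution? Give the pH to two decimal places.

pH = 12.28

(CH3)2NH + H2O ⇌ (CH3)2NH2+ + OH-
From the ICE table, Kb = [OH-]²/(0.712 − [OH-]) = 5.2 × 10^-4.
Neglecting [OH-] in the denominator: [OH-] = √(5.2 × 10^-4 × 0.712) = 1.92 × 10^-2 M
Check: 2.7% ionized — well under 5%, approximation valid.
pOH = −log(1.92 × 10^-2) = 1.72; pH = 14.00 − 1.72 = 12.28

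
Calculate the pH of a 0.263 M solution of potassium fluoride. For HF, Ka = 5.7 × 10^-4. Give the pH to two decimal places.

F- is the conjugate base of the weak acid HF.
Kb = Kw/Ka = 1.0×10^-14 / 5.7 × 10^-4 = 1.75 × 10^-11
Let x = [OH-] at equilibrium. Kb = x²/(0.263 − x).
Since Kb ≪ C₀, x ≈ √(Kb·C₀) = 2.15 × 10^-6 M.
Check: 0.00082% ionized — well under 5%, approximation valid.
pOH = −log(2.15 × 10^-6) = 5.67; pH = 14.00 − 5.67 = 8.33

pH = 8.33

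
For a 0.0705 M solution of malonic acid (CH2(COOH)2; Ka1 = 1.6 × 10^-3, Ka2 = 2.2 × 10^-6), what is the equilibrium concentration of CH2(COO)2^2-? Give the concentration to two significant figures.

2.2 × 10^-6 M

First ionization gives [H+] ≈ [CH2(COOH)COO-] = 9.85 × 10^-3 M.
Second step: Ka2 = [H+][CH2(COO)2^2-]/[CH2(COOH)COO-] ≈ [CH2(COO)2^2-] (since [H+] ≈ [CH2(COOH)COO-]).
So [CH2(COO)2^2-] ≈ Ka2.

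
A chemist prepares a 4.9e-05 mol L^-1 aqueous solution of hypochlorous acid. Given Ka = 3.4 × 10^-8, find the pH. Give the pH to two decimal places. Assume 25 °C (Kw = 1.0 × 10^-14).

pH = 5.89

HOCl ⇌ OCl- + H+
Let x = [H+] at equilibrium. Ka = x²/(4.9e-05 − x).
Since Ka ≪ C₀, x ≈ √(Ka·C₀) = 1.29 × 10^-6 M.
(x/C₀ = 2.6% < 5%, so the approximation holds.)
pH = −log(1.29 × 10^-6) = 5.89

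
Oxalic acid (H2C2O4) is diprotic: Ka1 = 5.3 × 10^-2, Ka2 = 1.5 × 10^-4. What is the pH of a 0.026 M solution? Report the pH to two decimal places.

pH = 1.72

Since Ka1 ≫ Ka2, the first ionization dominates [H+].
Ka1 = x²/(0.026 − x) = 5.3 × 10^-2
Solving the quadratic: x = (−Ka1 + √(Ka1² + 4·Ka1·C₀))/2 = 1.91 × 10^-2 M
pH = −log(1.91 × 10^-2) = 1.72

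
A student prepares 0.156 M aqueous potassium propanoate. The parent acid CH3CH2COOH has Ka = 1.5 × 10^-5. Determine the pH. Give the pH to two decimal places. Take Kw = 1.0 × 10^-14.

pH = 9.01

CH3CH2COO- is the conjugate base of the weak acid CH3CH2COOH.
Kb = Kw/Ka = 1.0×10^-14 / 1.5 × 10^-5 = 6.67 × 10^-10
Kb = x²/(0.156 − x) = 6.67 × 10^-10
Neglecting x in the denominator: x = √(6.67 × 10^-10 × 0.156) = 1.02 × 10^-5 M
pOH = −log(1.02 × 10^-5) = 4.99; pH = 14.00 − 4.99 = 9.01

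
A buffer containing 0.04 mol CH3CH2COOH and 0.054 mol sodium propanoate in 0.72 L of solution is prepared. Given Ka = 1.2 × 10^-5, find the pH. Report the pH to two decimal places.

pKa = −log(1.2 × 10^-5) = 4.921
Henderson–Hasselbalch: pH = pKa + log([CH3CH2COO-]/[CH3CH2COOH]) = 4.921 + log(0.054/0.04)
pH = 4.921 + (+0.130) = 5.05

pH = 5.05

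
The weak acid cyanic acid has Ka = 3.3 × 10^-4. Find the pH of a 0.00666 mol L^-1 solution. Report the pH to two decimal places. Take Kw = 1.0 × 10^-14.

HOCN ⇌ OCN- + H+
Ka = [H+]²/(0.00666 − [H+]) = 3.3 × 10^-4
[H+] is not negligible relative to C₀; solve [H+]² + 0.00033·[H+] − 2.2e-06 = 0.
[H+] = (−Ka + √(Ka² + 4·Ka·C₀))/2 = 1.33 × 10^-3 M
pH = −log(1.33 × 10^-3) = 2.88

pH = 2.88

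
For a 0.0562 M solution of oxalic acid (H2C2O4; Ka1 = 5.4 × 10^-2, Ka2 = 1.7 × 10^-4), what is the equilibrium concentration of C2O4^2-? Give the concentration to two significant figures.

1.7 × 10^-4 M

First ionization gives [H+] ≈ [HC2O4-] = 3.43 × 10^-2 M.
Second step: Ka2 = [H+][C2O4^2-]/[HC2O4-] ≈ [C2O4^2-] (since [H+] ≈ [HC2O4-]).
So [C2O4^2-] ≈ Ka2.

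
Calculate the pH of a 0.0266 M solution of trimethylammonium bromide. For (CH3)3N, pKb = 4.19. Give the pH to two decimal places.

pH = 5.69

(CH3)3NH+ is the conjugate acid of the weak base (CH3)3N.
Kb = 10^(−4.19) = 6.46 × 10^-5
Ka = Kw/Kb = 1.0×10^-14 / 6.46 × 10^-5 = 1.55 × 10^-10
Ka = [H+]²/(0.0266 − [H+]) = 1.55 × 10^-10
Neglecting [H+] in the denominator: [H+] = √(1.55 × 10^-10 × 0.0266) = 2.03 × 10^-6 M
pH = −log(2.03 × 10^-6) = 5.69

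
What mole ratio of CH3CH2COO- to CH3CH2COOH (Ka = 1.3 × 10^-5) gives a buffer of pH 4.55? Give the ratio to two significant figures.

pKa = -log(1.3 × 10^-5) = 4.886
pH = pKa + log(r) ⇒ log(r) = 4.55 − 4.886 = -0.336
r = [CH3CH2COO-]/[CH3CH2COOH] = 10^(-0.336) = 0.461

ratio = 0.46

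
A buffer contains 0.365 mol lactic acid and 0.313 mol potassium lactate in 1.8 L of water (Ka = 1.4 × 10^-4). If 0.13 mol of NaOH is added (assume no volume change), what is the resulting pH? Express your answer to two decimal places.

pH = 4.13

OH- converts CH3CH(OH)COOH to CH3CH(OH)COO-: CH3CH(OH)COOH → 0.235 mol, CH3CH(OH)COO- → 0.443 mol.
pKa = −log(1.4 × 10^-4) = 3.854
pH = pKa + log(n_CH3CH(OH)COO-/n_CH3CH(OH)COOH) = 3.854 + log(0.443/0.235) = 3.854 + (+0.275)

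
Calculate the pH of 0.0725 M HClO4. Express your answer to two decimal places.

pH = 1.14

HClO4 is a strong acid and dissociates completely, so [H+] = 0.0725 M.
pH = -log(0.0725) = 1.14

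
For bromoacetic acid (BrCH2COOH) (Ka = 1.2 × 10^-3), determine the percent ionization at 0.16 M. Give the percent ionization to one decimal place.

BrCH2COOH ⇌ BrCH2COO- + H+; let x = [H+] at equilibrium.
Solve x² + 0.0012x − 0.000192 = 0 → x = 1.33 × 10^-2 M
Fraction ionized = 1.33 × 10^-2 / 0.16 = 0.0831 → 8.3%

8.3%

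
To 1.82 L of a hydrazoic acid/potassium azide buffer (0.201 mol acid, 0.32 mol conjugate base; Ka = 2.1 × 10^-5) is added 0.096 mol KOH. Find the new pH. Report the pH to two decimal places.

pH = 5.28

OH- converts HN3 to N3-: HN3 → 0.105 mol, N3- → 0.416 mol.
pKa = −log(2.1 × 10^-5) = 4.678
Henderson–Hasselbalch with mole ratio 0.416/0.105: pH = 4.678 + (+0.598)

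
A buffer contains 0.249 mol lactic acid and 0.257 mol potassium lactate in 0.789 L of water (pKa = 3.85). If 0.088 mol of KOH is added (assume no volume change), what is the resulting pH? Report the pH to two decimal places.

OH- converts CH3CH(OH)COOH to CH3CH(OH)COO-: CH3CH(OH)COOH → 0.161 mol, CH3CH(OH)COO- → 0.345 mol.
pH = pKa + log(n_CH3CH(OH)COO-/n_CH3CH(OH)COOH) = 3.85 + log(0.345/0.161) = 3.85 + (+0.331)

pH = 4.18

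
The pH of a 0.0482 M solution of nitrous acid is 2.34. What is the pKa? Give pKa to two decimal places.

pKa = 3.32

[H+] = 10^(-2.34) = 4.57 × 10^-3 M
At equilibrium [HA] = 0.0482 − 4.57 × 10^-3 = 4.36 × 10^-2 M
Ka = [H+][A-]/[HA] = (4.57 × 10^-3)² / 4.36 × 10^-2 = 4.79 × 10^-4
pKa = -log(4.79 × 10^-4) = 3.32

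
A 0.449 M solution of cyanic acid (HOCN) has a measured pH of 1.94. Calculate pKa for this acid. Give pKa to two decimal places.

[H+] = 10^(-1.94) = 1.15 × 10^-2 M
At equilibrium [HA] = 0.449 − 1.15 × 10^-2 = 4.38 × 10^-1 M
Ka = [H+][A-]/[HA] = (1.15 × 10^-2)² / 4.38 × 10^-1 = 3.02 × 10^-4
pKa = -log(3.02 × 10^-4) = 3.52

pKa = 3.52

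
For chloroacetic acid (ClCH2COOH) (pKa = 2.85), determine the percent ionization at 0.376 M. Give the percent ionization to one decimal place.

5.9%

ClCH2COOH ⇌ ClCH2COO- + H+; let x = [H+] at equilibrium.
Ka = 10^(−2.85) = 1.41 × 10^-3
Solve x² + 0.00141x − 0.00053 = 0 → x = 2.23 × 10^-2 M
% ionization = x/C₀ × 100% = 2.23 × 10^-2/0.376 × 100% = 5.9%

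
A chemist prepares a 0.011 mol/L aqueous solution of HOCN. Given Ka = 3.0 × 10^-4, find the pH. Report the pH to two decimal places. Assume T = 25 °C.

HOCN ⇌ OCN- + H+
From the ICE table, Ka = x²/(0.011 − x) = 3.0 × 10^-4.
The 5% rule fails; solving x² + Ka·x − Ka·C₀ = 0 exactly:
x = (−Ka + √(Ka² + 4·Ka·C₀))/2 = 1.67 × 10^-3 M
pH = −log[H+] = −log(1.67 × 10^-3) = 2.78

pH = 2.78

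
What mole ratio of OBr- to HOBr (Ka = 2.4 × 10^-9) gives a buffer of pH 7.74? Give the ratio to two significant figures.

ratio = 0.13

pKa = -log(2.4 × 10^-9) = 8.620
pH = pKa + log(r) ⇒ log(r) = 7.74 − 8.620 = -0.880
r = [OBr-]/[HOBr] = 10^(-0.880) = 0.132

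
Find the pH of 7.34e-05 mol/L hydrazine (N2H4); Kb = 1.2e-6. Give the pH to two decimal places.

N2H4 + H2O ⇌ N2H5+ + OH-
From the ICE table, Kb = x²/(7.34e-05 − x) = 1.2 × 10^-6.
x is not negligible relative to C₀; solve x² + 1.2e-06·x − 8.81e-11 = 0.
x = [−1.2e-06 + √(1.2e-06² + 3.52e-10)]/2 = 8.80 × 10^-6 M
pOH = 5.06, so pH = 14.00 − pOH = 8.94

pH = 8.94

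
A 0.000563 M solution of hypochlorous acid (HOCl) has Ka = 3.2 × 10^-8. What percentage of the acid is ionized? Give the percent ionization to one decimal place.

0.8%

HOCl ⇌ OCl- + H+; let x = [H+] at equilibrium.
x ≈ √(Ka·C₀) = √(3.2 × 10^-8 × 0.000563) = 4.24 × 10^-6 M
% ionization = x/C₀ × 100% = 4.24 × 10^-6/0.000563 × 100% = 0.8%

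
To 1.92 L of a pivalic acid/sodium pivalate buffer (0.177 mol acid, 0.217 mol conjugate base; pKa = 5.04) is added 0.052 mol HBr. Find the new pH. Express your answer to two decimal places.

Added H+ converts (CH3)3CCOO- to (CH3)3CCOOH: (CH3)3CCOOH → 0.229 mol, (CH3)3CCOO- → 0.165 mol.
Henderson–Hasselbalch with mole ratio 0.165/0.229: pH = 5.04 + (-0.142)

pH = 4.90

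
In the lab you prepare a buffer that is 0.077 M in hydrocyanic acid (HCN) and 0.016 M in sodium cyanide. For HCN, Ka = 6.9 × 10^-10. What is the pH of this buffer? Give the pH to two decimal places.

pKa = −log(6.9 × 10^-10) = 9.161
Henderson–Hasselbalch: pH = pKa + log([CN-]/[HCN]) = 9.161 + log(0.016/0.077)
pH = 9.161 + (-0.682) = 8.48

pH = 8.48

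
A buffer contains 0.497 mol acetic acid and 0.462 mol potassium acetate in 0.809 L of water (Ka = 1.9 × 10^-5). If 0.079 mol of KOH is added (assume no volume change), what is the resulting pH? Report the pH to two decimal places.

After neutralization: n(CH3COOH) = 0.418 mol, n(CH3COO-) = 0.541 mol.
pKa = −log(1.9 × 10^-5) = 4.721
pH = pKa + log([A⁻]/[HA]) = 4.721 + log(0.541/0.418) = 4.721 +0.112

pH = 4.83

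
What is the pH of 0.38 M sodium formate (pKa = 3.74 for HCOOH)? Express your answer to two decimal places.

HCOO- is the conjugate base of the weak acid HCOOH.
Ka = 10^(−3.74) = 1.82 × 10^-4
Kb = Kw/Ka = 1.0×10^-14 / 1.82 × 10^-4 = 5.49 × 10^-11
From the ICE table, Kb = x²/(0.38 − x) = 5.49 × 10^-11.
Neglecting x in the denominator: x = √(5.49 × 10^-11 × 0.38) = 4.57 × 10^-6 M
Check: 0.0012% ionized — well under 5%, approximation valid.
pOH = −log(4.57 × 10^-6) = 5.34; pH = 14.00 − 5.34 = 8.66

pH = 8.66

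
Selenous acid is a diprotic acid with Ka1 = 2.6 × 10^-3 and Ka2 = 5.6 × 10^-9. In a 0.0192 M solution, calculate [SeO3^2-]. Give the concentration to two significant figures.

5.6 × 10^-9 M

First ionization gives [H+] ≈ [HSeO3-] = 5.88 × 10^-3 M.
Second step: Ka2 = [H+][SeO3^2-]/[HSeO3-] ≈ [SeO3^2-] (since [H+] ≈ [HSeO3-]).
So [SeO3^2-] ≈ Ka2.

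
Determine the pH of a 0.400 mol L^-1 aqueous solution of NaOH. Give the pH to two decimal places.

NaOH is a strong base; [OH-] = 0.4 M.
pOH = -log(0.4) = 0.40
pH = 14.00 - 0.40 = 13.60

pH = 13.60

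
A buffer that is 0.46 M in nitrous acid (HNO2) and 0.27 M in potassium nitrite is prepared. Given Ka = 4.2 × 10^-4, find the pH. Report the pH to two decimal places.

pH = 3.15

pKa = −log(4.2 × 10^-4) = 3.377
Henderson–Hasselbalch: pH = pKa + log([NO2-]/[HNO2]) = 3.377 + log(0.27/0.46)
pH = 3.377 + (-0.231) = 3.15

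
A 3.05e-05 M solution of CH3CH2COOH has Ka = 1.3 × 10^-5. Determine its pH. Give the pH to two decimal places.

pH = 4.84

CH3CH2COOH ⇌ CH3CH2COO- + H+
Let x = [H+] at equilibrium. Ka = x²/(3.05e-05 − x).
The 5% rule fails; solving x² + Ka·x − Ka·C₀ = 0 exactly:
x = [−1.3e-05 + √(1.3e-05² + 1.59e-09)]/2 = 1.44 × 10^-5 M
pH = −log[H+] = −log(1.44 × 10^-5) = 4.84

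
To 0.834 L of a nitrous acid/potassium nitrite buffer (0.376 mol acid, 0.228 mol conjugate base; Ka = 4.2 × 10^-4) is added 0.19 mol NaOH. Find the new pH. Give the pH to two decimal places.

pH = 3.73

After neutralization: n(HNO2) = 0.186 mol, n(NO2-) = 0.418 mol.
pKa = −log(4.2 × 10^-4) = 3.377
Henderson–Hasselbalch with mole ratio 0.418/0.186: pH = 3.377 + (+0.352)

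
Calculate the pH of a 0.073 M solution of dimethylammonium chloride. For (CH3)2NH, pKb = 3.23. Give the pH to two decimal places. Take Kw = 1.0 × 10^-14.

pH = 5.95

(CH3)2NH2+ is the conjugate acid of the weak base (CH3)2NH.
Kb = 10^(−3.23) = 5.89 × 10^-4
Ka = Kw/Kb = 1.0×10^-14 / 5.89 × 10^-4 = 1.70 × 10^-11
From the ICE table, Ka = [H+]²/(0.073 − [H+]) = 1.70 × 10^-11.
Since Ka ≪ C₀, [H+] ≈ √(Ka·C₀) = 1.11 × 10^-6 M.
([H+]/C₀ = 0.0015% < 5%, so the approximation holds.)
pH = −log[H+] = −log(1.11 × 10^-6) = 5.95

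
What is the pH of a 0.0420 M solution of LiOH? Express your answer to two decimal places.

LiOH is a strong base; [OH-] = 0.042 M.
pOH = -log(0.042) = 1.38
pH = 14.00 - 1.38 = 12.62

pH = 12.62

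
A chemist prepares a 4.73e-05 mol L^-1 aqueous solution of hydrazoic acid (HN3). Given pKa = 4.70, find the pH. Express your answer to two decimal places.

HN3 ⇌ N3- + H+
Ka = 10^(−4.70) = 2.00 × 10^-5
Let x = [H+] at equilibrium. Ka = x²/(4.73e-05 − x).
The 5% rule fails; solving x² + Ka·x − Ka·C₀ = 0 exactly:
x = (−Ka + √(Ka² + 4·Ka·C₀))/2 = 2.23 × 10^-5 M
pH = −log(2.23 × 10^-5) = 4.65

pH = 4.65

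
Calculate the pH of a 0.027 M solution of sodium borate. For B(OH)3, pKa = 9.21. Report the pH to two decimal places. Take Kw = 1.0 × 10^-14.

B(OH)4- is the conjugate base of the weak acid B(OH)3.
Ka = 10^(−9.21) = 6.17 × 10^-10
Kb = Kw/Ka = 1.0×10^-14 / 6.17 × 10^-10 = 1.62 × 10^-5
From the ICE table, Kb = [OH-]²/(0.027 − [OH-]) = 1.62 × 10^-5.
Since Kb ≪ C₀, [OH-] ≈ √(Kb·C₀) = 6.61 × 10^-4 M.
([OH-]/C₀ = 2.4% < 5%, so the approximation holds.)
pOH = 3.18, so pH = 14.00 − pOH = 10.82

pH = 10.82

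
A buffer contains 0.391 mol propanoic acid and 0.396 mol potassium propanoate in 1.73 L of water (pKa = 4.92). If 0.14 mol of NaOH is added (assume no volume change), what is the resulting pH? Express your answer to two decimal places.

OH- converts CH3CH2COOH to CH3CH2COO-: CH3CH2COOH → 0.251 mol, CH3CH2COO- → 0.536 mol.
Henderson–Hasselbalch with mole ratio 0.536/0.251: pH = 4.92 + (+0.329)

pH = 5.25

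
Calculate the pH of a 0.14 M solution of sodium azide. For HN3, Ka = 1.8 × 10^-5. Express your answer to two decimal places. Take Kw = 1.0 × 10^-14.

N3- is the conjugate base of the weak acid HN3.
Kb = Kw/Ka = 1.0×10^-14 / 1.8 × 10^-5 = 5.56 × 10^-10
Kb = [OH-]²/(0.14 − [OH-]) = 5.56 × 10^-10
Neglecting [OH-] in the denominator: [OH-] = √(5.56 × 10^-10 × 0.14) = 8.82 × 10^-6 M
pOH = 5.05, so pH = 14.00 − pOH = 8.95

pH = 8.95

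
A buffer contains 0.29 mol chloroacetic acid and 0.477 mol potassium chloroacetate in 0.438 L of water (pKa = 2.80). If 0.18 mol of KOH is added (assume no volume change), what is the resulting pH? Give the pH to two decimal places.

pH = 3.58

OH- converts ClCH2COOH to ClCH2COO-: ClCH2COOH → 0.11 mol, ClCH2COO- → 0.657 mol.
pH = pKa + log(n_ClCH2COO-/n_ClCH2COOH) = 2.80 + log(0.657/0.11) = 2.80 + (+0.776)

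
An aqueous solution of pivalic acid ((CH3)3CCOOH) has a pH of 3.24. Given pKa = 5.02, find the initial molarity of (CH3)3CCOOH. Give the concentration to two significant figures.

C₀ = 3.5 × 10^-2 M

[H+] = 10^(-3.24) = 5.75 × 10^-4 M = x
Ka = 10^(−5.02) = 9.55 × 10^-6
Ka = x²/(C₀ − x) ⇒ C₀ = x + x²/Ka
C₀ = 5.75 × 10^-4 + (5.75 × 10^-4)²/(9.55 × 10^-6) = 3.52 × 10^-2 M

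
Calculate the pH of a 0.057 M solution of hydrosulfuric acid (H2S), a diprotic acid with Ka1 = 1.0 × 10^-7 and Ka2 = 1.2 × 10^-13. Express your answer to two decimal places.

Since Ka1 ≫ Ka2, the first ionization dominates [H+].
Ka1 = x²/(0.057 − x) = 1.0 × 10^-7
x ≈ √(1.0 × 10^-7 × 0.057) = 7.55 × 10^-5 M
pH = −log(7.55 × 10^-5) = 4.12

pH = 4.12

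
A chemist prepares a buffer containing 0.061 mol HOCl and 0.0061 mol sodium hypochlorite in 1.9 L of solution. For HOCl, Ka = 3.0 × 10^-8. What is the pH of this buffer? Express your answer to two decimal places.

pKa = −log(3.0 × 10^-8) = 7.523
Using pH = pKa + log([base]/[acid]) with [base]/[acid] = 0.0061/0.061:
pH = 7.523 + (-1.000) = 6.52

pH = 6.52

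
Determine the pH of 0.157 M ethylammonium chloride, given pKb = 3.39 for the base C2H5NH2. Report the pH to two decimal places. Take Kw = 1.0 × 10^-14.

pH = 5.71

C2H5NH3+ is the conjugate acid of the weak base C2H5NH2.
Kb = 10^(−3.39) = 4.07 × 10^-4
Ka = Kw/Kb = 1.0×10^-14 / 4.07 × 10^-4 = 2.46 × 10^-11
Ka = x²/(0.157 − x) = 2.46 × 10^-11
Neglecting x in the denominator: x = √(2.46 × 10^-11 × 0.157) = 1.97 × 10^-6 M
Check: 0.0013% ionized — well under 5%, approximation valid.
pH = −log[H+] = −log(1.97 × 10^-6) = 5.71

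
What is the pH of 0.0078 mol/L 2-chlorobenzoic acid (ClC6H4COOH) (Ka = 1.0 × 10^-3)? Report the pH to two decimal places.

pH = 2.63

ClC6H4COOH ⇌ ClC6H4COO- + H+
Ka = [H+]²/(0.0078 − [H+]) = 1.0 × 10^-3
The 5% rule fails; solving [H+]² + Ka·[H+] − Ka·C₀ = 0 exactly:
[H+] = [−0.001 + √(0.001² + 3.12e-05)]/2 = 2.34 × 10^-3 M
pH = −log[H+] = −log(2.34 × 10^-3) = 2.63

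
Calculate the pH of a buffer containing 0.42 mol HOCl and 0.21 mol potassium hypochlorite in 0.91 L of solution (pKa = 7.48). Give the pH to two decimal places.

pH = 7.18

Using pH = pKa + log([base]/[acid]) with [base]/[acid] = 0.21/0.42:
pH = 7.48 + (-0.301) = 7.18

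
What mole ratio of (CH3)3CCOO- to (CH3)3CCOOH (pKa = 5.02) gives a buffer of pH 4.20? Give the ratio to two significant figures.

pH = pKa + log(r) ⇒ log(r) = 4.20 − 5.02 = -0.82
r = [(CH3)3CCOO-]/[(CH3)3CCOOH] = 10^(-0.82) = 0.151

ratio = 0.15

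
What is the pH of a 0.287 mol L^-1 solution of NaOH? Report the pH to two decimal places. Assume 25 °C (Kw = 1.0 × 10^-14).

pH = 13.46

NaOH is a strong base; [OH-] = 0.287 M.
pOH = -log(0.287) = 0.54
pH = 14.00 - 0.54 = 13.46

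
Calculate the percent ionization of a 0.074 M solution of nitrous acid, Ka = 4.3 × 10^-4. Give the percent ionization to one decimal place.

HNO2 ⇌ NO2- + H+; let x = [H+] at equilibrium.
Solve x² + 0.00043x − 3.18e-05 = 0 → x = 5.43 × 10^-3 M
Fraction ionized = 5.43 × 10^-3 / 0.074 = 0.0734 → 7.3%

7.3%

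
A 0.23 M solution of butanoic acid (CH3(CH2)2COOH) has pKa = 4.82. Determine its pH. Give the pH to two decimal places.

pH = 2.73

CH3(CH2)2COOH ⇌ CH3(CH2)2COO- + H+
Ka = 10^(−4.82) = 1.51 × 10^-5
From the ICE table, Ka = x²/(0.23 − x) = 1.51 × 10^-5.
Neglecting x in the denominator: x = √(1.51 × 10^-5 × 0.23) = 1.86 × 10^-3 M
Check: 0.81% ionized — well under 5%, approximation valid.
pH = −log(1.86 × 10^-3) = 2.73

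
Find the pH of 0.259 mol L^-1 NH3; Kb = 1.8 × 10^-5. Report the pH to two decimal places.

pH = 11.33

NH3 + H2O ⇌ NH4+ + OH-
From the ICE table, Kb = x²/(0.259 − x) = 1.8 × 10^-5.
Assume x ≪ 0.259: x ≈ √(1.8 × 10^-5 × 0.259) = 2.16 × 10^-3 M
Check: 0.83% ionized — well under 5%, approximation valid.
pOH = 2.67, so pH = 14.00 − pOH = 11.33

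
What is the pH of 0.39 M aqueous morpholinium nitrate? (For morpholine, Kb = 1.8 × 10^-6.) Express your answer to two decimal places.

C4H8ONH2+ is the conjugate acid of the weak base C4H8ONH.
Ka = Kw/Kb = 1.0×10^-14 / 1.8 × 10^-6 = 5.56 × 10^-9
From the ICE table, Ka = [H+]²/(0.39 − [H+]) = 5.56 × 10^-9.
Neglecting [H+] in the denominator: [H+] = √(5.56 × 10^-9 × 0.39) = 4.66 × 10^-5 M
([H+]/C₀ = 0.012% < 5%, so the approximation holds.)
pH = −log(4.66 × 10^-5) = 4.33

pH = 4.33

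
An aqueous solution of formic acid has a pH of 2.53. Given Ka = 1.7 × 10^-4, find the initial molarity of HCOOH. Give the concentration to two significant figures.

[H+] = 10^(-2.53) = 2.95 × 10^-3 M = x
Ka = x²/(C₀ − x) ⇒ C₀ = x + x²/Ka
C₀ = 2.95 × 10^-3 + (2.95 × 10^-3)²/(1.7 × 10^-4) = 5.41 × 10^-2 M

C₀ = 5.4 × 10^-2 M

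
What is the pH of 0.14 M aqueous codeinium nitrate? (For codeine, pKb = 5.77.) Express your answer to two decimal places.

C18H22NO3+ is the conjugate acid of the weak base C18H21NO3.
Kb = 10^(−5.77) = 1.70 × 10^-6
Ka = Kw/Kb = 1.0×10^-14 / 1.70 × 10^-6 = 5.88 × 10^-9
Ka = [H+]²/(0.14 − [H+]) = 5.88 × 10^-9
Neglecting [H+] in the denominator: [H+] = √(5.88 × 10^-9 × 0.14) = 2.87 × 10^-5 M
Check: 0.02% ionized — well under 5%, approximation valid.
pH = −log[H+] = −log(2.87 × 10^-5) = 4.54

pH = 4.54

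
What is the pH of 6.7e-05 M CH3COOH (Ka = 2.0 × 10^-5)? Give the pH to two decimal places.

pH = 4.55

CH3COOH ⇌ CH3COO- + H+
From the ICE table, Ka = [H+]²/(6.7e-05 − [H+]) = 2.0 × 10^-5.
Here C₀/Ka ≈ 3.35, so the small-[H+] approximation fails. Use the quadratic:
[H+] = [−2e-05 + √(2e-05² + 5.36e-09)]/2 = 2.79 × 10^-5 M
pH = −log(2.79 × 10^-5) = 4.55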